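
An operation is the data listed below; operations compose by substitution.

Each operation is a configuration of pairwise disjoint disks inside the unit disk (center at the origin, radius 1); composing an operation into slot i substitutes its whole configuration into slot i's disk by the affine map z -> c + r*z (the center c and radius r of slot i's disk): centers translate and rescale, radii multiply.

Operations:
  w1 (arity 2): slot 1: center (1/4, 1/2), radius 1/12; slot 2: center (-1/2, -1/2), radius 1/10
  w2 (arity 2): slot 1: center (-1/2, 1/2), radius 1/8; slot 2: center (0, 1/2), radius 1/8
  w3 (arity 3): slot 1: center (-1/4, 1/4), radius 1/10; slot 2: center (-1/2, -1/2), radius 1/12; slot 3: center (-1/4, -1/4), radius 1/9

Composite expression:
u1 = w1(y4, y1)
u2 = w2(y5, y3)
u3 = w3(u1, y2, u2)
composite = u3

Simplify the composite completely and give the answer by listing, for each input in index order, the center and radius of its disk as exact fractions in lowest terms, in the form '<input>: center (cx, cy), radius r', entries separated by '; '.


Only the slot chain above each y matters under w3; compose those maps.
for y4, the 2-step affine chain lands on center (-9/40, 3/10), radius 1/120
for y1, the 2-step affine chain lands on center (-3/10, 1/5), radius 1/100
for y2, the 1-step affine chain lands on center (-1/2, -1/2), radius 1/12
for y5, the 2-step affine chain lands on center (-11/36, -7/36), radius 1/72
for y3, the 2-step affine chain lands on center (-1/4, -7/36), radius 1/72

y1: center (-3/10, 1/5), radius 1/100; y2: center (-1/2, -1/2), radius 1/12; y3: center (-1/4, -7/36), radius 1/72; y4: center (-9/40, 3/10), radius 1/120; y5: center (-11/36, -7/36), radius 1/72


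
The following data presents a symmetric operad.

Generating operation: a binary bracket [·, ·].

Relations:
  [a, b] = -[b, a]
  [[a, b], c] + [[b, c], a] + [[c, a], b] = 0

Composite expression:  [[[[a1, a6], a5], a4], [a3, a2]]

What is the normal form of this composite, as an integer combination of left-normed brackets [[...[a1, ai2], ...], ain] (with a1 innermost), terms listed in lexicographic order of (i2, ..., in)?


-[[[[[a1, a6], a5], a4], a2], a3] + [[[[[a1, a6], a5], a4], a3], a2]

Antisymmetry and Jacobi reduce to a1-anchored left-normed brackets.
Composite bracket: [[[[a1, a6], a5], a4], [a3, a2]]
Applying ab - ba throughout gives 32 signed words (2^5 = 32).
Only words starting with a1 matter:
  a1a6a5a4a2a3 appears with sign -1, giving the term -[[[[[a1, a6], a5], a4], a2], a3]
  a1a6a5a4a3a2 appears with sign +1, giving the term +[[[[[a1, a6], a5], a4], a3], a2]


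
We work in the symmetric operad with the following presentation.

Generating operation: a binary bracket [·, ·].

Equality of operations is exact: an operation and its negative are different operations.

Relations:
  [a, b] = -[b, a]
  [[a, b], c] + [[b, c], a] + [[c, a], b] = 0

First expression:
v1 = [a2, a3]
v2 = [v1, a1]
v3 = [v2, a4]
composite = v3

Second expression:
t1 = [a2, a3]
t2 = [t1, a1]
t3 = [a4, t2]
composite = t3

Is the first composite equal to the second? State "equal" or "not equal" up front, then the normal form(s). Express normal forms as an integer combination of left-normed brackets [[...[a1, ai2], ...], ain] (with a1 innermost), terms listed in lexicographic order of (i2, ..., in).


The first expression reduces to -[[[a1, a2], a3], a4] + [[[a1, a3], a2], a4]
The second expression reduces to [[[a1, a2], a3], a4] - [[[a1, a3], a2], a4]
Distinct normal forms: not equal.

not equal — first -[[[a1, a2], a3], a4] + [[[a1, a3], a2], a4], second [[[a1, a2], a3], a4] - [[[a1, a3], a2], a4]


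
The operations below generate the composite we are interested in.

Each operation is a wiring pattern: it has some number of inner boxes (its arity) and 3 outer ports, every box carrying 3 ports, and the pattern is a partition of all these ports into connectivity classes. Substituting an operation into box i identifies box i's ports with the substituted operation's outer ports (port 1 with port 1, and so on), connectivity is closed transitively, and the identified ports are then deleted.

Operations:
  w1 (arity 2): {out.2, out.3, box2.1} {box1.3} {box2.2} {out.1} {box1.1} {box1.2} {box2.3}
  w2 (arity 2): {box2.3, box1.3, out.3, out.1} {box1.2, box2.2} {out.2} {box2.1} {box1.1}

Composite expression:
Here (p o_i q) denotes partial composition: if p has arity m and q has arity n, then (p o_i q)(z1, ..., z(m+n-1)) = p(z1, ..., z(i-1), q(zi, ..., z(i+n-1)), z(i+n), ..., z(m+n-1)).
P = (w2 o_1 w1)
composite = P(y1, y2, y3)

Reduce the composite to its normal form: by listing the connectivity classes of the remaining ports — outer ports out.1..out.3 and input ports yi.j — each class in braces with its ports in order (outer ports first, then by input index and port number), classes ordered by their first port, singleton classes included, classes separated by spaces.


Connectivity passes through glued w2-boundaries; trace each wire chain.
composing w1 on (y1, y2), with out.j its own outer ports: {out.1} {out.2, out.3, y2.1} {y1.1} {y1.2} {y1.3} {y2.2} {y2.3}
composing w2 on (y1, y2, y3), with out.j its own outer ports: {out.1, out.3, y2.1, y3.2, y3.3} {out.2} {y1.1} {y1.2} {y1.3} {y2.2} {y2.3} {y3.1}

{out.1, out.3, y2.1, y3.2, y3.3} {out.2} {y1.1} {y1.2} {y1.3} {y2.2} {y2.3} {y3.1}


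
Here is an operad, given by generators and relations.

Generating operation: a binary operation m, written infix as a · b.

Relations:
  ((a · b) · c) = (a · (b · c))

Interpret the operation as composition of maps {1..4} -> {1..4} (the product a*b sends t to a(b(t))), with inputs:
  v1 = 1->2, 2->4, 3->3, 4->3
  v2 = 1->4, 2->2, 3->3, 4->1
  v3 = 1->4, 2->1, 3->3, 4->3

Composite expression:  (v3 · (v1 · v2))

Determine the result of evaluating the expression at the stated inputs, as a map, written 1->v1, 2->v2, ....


(v1 · v2) = 1->3, 2->4, 3->3, 4->2
(v3 · (v1 · v2)) = 1->3, 2->3, 3->3, 4->1

1->3, 2->3, 3->3, 4->1


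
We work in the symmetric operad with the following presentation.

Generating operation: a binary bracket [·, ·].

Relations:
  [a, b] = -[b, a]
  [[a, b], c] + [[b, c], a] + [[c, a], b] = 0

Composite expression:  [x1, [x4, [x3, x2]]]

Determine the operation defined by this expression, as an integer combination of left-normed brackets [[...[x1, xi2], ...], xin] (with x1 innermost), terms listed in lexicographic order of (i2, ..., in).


[[[x1, x2], x3], x4] - [[[x1, x3], x2], x4] - [[[x1, x4], x2], x3] + [[[x1, x4], x3], x2]

Expand each bracket as ab - ba; the x1-initial words give the coefficients.
Composite bracket: [x1, [x4, [x3, x2]]]
Each bracket splits as ab - ba, giving 8 signed words (2^3 = 8).
The x1-initial words carry the normal form:
  x1x2x3x4 appears with sign +1, giving the term +[[[x1, x2], x3], x4]
  x1x3x2x4 appears with sign -1, giving the term -[[[x1, x3], x2], x4]
  x1x4x2x3 appears with sign -1, giving the term -[[[x1, x4], x2], x3]
  x1x4x3x2 appears with sign +1, giving the term +[[[x1, x4], x3], x2]


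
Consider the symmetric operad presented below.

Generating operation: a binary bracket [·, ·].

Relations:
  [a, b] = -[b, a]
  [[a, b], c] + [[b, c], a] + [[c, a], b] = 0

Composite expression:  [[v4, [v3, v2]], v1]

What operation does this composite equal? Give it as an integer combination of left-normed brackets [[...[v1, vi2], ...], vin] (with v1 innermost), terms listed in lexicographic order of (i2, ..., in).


In the tensor algebra, words opening v1 carry the v1-anchored form.
Composite bracket: [[v4, [v3, v2]], v1]
Expanding via [a, b] = ab - ba: 8 signed words (2^3 = 8).
Keep just the words that open with v1:
  from v1v2v3v4, sign -1: term -[[[v1, v2], v3], v4]
  from v1v3v2v4, sign +1: term +[[[v1, v3], v2], v4]
  from v1v4v2v3, sign +1: term +[[[v1, v4], v2], v3]
  from v1v4v3v2, sign -1: term -[[[v1, v4], v3], v2]

-[[[v1, v2], v3], v4] + [[[v1, v3], v2], v4] + [[[v1, v4], v2], v3] - [[[v1, v4], v3], v2]


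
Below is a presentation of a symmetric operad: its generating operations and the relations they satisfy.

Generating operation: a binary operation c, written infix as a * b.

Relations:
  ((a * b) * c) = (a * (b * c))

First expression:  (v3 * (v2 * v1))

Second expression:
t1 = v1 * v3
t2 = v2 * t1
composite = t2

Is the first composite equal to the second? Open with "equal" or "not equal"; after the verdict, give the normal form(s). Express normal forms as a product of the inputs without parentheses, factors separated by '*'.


The first expression reduces to v3 * v2 * v1
The second expression reduces to v2 * v1 * v3
Distinct normal forms: not equal.

not equal; first: v3 * v2 * v1; second: v2 * v1 * v3


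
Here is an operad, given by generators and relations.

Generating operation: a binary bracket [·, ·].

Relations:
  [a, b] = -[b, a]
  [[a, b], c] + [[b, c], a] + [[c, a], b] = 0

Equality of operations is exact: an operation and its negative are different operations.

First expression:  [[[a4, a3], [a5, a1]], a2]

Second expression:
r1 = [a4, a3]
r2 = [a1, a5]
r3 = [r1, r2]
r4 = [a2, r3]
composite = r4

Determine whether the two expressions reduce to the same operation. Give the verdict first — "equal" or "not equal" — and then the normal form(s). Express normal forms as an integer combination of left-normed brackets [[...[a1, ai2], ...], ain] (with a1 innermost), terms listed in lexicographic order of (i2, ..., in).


equal: each reduces to -[[[[a1, a5], a3], a4], a2] + [[[[a1, a5], a4], a3], a2]

In normal form, the first expression is -[[[[a1, a5], a3], a4], a2] + [[[[a1, a5], a4], a3], a2]
In normal form, the second expression is -[[[[a1, a5], a3], a4], a2] + [[[[a1, a5], a4], a3], a2]
Both agree, so they are equal.


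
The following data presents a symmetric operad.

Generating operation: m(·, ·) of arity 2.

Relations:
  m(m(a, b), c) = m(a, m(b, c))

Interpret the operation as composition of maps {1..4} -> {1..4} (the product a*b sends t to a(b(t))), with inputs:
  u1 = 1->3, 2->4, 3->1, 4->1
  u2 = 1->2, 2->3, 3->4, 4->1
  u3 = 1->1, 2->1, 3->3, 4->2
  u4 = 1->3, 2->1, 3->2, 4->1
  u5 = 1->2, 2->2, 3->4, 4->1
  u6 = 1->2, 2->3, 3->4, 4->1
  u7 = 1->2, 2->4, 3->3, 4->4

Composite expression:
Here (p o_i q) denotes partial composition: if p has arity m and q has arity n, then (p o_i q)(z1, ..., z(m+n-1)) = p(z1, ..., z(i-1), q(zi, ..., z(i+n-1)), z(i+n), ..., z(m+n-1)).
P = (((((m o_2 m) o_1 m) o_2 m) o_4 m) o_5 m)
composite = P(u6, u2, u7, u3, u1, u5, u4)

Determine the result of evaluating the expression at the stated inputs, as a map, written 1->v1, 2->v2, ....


m(u2, u7) = 1->3, 2->1, 3->4, 4->1
m(u6, m(u2, u7)) = 1->4, 2->2, 3->1, 4->2
m(u1, u5) = 1->4, 2->4, 3->1, 4->3
m(u3, m(u1, u5)) = 1->2, 2->2, 3->1, 4->3
m(m(u3, m(u1, u5)), u4) = 1->1, 2->2, 3->2, 4->2
m(m(u6, m(u2, u7)), m(m(u3, m(u1, u5)), u4)) = 1->4, 2->2, 3->2, 4->2

1->4, 2->2, 3->2, 4->2


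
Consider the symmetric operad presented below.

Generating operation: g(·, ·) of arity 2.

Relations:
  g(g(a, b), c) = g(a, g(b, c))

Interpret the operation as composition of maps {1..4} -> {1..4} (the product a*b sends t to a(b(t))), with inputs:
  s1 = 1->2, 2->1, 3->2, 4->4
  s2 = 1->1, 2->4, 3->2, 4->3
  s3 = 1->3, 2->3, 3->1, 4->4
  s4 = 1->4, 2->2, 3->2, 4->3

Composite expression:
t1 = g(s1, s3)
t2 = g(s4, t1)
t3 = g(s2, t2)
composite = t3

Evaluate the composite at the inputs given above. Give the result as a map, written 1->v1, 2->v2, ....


1->4, 2->4, 3->4, 4->2

g(s1, s3) = 1->2, 2->2, 3->2, 4->4
g(s4, g(s1, s3)) = 1->2, 2->2, 3->2, 4->3
g(s2, g(s4, g(s1, s3))) = 1->4, 2->4, 3->4, 4->2


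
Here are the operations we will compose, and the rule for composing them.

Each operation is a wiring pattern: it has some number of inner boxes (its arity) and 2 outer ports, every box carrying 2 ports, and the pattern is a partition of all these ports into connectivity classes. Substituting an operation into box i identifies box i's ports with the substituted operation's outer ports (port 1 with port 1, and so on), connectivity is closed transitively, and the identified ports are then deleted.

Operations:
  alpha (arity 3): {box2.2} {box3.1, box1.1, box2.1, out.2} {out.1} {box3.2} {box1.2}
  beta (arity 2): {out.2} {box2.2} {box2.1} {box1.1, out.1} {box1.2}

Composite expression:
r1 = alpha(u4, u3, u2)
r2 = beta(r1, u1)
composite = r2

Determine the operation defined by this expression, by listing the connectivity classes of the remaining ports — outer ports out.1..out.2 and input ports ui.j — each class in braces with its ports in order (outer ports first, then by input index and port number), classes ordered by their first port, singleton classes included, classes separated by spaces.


{out.1} {out.2} {u1.1} {u1.2} {u2.1, u3.1, u4.1} {u2.2} {u3.2} {u4.2}

Connectivity passes through glued beta-boundaries; trace each wire chain.
the subtree at alpha composes to {out.1} {out.2, u2.1, u3.1, u4.1} {u2.2} {u3.2} {u4.2} on (u4, u3, u2); out.j = own outer ports
the subtree at beta composes to {out.1} {out.2} {u1.1} {u1.2} {u2.1, u3.1, u4.1} {u2.2} {u3.2} {u4.2} on (u4, u3, u2, u1); out.j = own outer ports


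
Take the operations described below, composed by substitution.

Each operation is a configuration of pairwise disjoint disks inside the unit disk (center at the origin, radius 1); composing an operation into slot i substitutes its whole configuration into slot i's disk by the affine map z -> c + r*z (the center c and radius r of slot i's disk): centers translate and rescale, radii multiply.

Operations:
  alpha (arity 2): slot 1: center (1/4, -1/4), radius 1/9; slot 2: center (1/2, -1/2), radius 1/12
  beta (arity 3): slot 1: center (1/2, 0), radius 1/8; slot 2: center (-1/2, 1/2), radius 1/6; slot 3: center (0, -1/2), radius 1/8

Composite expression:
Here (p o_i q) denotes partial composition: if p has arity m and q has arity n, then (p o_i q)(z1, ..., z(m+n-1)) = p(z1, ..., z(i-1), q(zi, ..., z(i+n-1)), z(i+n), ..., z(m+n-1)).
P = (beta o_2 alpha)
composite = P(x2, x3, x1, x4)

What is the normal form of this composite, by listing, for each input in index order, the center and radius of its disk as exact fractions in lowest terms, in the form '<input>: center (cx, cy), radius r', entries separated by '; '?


Each x-disk chains the slot maps above it in beta; radii multiply.
tracing x2 down its 1-map path: center (1/2, 0), radius 1/8
tracing x3 down its 2-map path: center (-11/24, 11/24), radius 1/54
tracing x1 down its 2-map path: center (-5/12, 5/12), radius 1/72
tracing x4 down its 1-map path: center (0, -1/2), radius 1/8

x1: center (-5/12, 5/12), radius 1/72; x2: center (1/2, 0), radius 1/8; x3: center (-11/24, 11/24), radius 1/54; x4: center (0, -1/2), radius 1/8


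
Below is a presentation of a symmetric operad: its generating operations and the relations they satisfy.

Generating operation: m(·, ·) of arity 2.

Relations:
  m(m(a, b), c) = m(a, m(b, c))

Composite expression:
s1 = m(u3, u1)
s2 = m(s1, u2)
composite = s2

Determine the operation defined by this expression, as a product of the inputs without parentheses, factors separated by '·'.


u3 · u1 · u2

Every regrouping of m is equal, so read the u-inputs in written order.
m(u3, u1) collapses to u3 · u1
m(m(u3, u1), u2) collapses to u3 · u1 · u2


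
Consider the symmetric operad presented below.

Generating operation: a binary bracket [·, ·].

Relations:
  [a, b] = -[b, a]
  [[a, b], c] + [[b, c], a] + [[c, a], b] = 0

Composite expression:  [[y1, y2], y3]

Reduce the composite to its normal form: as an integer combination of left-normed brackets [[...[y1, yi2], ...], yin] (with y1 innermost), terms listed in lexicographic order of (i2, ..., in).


Expand each bracket as ab - ba; the y1-initial words give the coefficients.
Composite bracket: [[y1, y2], y3]
Expanding via [a, b] = ab - ba: 4 signed words (2^2 = 4).
Keep just the words that open with y1:
  from y1y2y3, sign +1: term +[[y1, y2], y3]

[[y1, y2], y3]


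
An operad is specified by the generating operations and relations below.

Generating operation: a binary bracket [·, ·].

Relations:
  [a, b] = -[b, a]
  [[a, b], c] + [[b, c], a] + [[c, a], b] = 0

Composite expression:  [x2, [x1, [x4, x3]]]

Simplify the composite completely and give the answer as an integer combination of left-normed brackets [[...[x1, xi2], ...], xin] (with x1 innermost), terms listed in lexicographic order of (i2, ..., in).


[[[x1, x3], x4], x2] - [[[x1, x4], x3], x2]

Left-normed coefficients sit on the x1-initial expansion words.
Composite bracket: [x2, [x1, [x4, x3]]]
Full expansion: 8 signed words from ab - ba (2^3 = 8).
Keep just the words that open with x1:
  the word x1x3x4x2 carries sign +1 and contributes +[[[x1, x3], x4], x2]
  the word x1x4x3x2 carries sign -1 and contributes -[[[x1, x4], x3], x2]


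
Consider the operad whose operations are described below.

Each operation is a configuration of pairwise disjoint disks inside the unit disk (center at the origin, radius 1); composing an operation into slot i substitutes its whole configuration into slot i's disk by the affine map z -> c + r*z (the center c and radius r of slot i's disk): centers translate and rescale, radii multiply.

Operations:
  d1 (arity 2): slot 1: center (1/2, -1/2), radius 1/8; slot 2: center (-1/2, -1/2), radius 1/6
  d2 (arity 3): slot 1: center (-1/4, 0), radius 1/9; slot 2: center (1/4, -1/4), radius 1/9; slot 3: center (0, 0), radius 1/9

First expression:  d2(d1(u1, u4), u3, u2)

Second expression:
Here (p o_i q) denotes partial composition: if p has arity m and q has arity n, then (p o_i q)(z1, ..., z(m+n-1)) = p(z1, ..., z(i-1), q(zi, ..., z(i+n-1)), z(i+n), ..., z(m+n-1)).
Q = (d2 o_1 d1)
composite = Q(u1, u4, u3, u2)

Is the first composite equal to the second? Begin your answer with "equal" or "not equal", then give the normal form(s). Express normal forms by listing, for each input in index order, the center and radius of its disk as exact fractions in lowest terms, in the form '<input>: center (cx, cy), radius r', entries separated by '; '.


equal — both sides give u1: center (-7/36, -1/18), radius 1/72; u2: center (0, 0), radius 1/9; u3: center (1/4, -1/4), radius 1/9; u4: center (-11/36, -1/18), radius 1/54

In normal form, the first expression is u1: center (-7/36, -1/18), radius 1/72; u2: center (0, 0), radius 1/9; u3: center (1/4, -1/4), radius 1/9; u4: center (-11/36, -1/18), radius 1/54
In normal form, the second expression is u1: center (-7/36, -1/18), radius 1/72; u2: center (0, 0), radius 1/9; u3: center (1/4, -1/4), radius 1/9; u4: center (-11/36, -1/18), radius 1/54
One common form — equal.


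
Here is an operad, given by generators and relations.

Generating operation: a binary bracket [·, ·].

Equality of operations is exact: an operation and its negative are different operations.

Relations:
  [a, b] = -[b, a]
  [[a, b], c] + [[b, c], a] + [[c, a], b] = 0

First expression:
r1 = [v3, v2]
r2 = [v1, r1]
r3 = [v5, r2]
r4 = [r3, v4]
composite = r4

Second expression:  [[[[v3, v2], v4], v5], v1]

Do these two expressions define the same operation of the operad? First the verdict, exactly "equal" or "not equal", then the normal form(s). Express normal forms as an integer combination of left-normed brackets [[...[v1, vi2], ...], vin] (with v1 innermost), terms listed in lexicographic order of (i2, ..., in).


The first expression reduces to [[[[v1, v2], v3], v5], v4] - [[[[v1, v3], v2], v5], v4]
The second expression reduces to [[[[v1, v2], v3], v4], v5] - [[[[v1, v3], v2], v4], v5] - [[[[v1, v4], v2], v3], v5] + [[[[v1, v4], v3], v2], v5] - [[[[v1, v5], v2], v3], v4] + [[[[v1, v5], v3], v2], v4] + [[[[v1, v5], v4], v2], v3] - [[[[v1, v5], v4], v3], v2]
Different reductions; not equal.

not equal — first [[[[v1, v2], v3], v5], v4] - [[[[v1, v3], v2], v5], v4], second [[[[v1, v2], v3], v4], v5] - [[[[v1, v3], v2], v4], v5] - [[[[v1, v4], v2], v3], v5] + [[[[v1, v4], v3], v2], v5] - [[[[v1, v5], v2], v3], v4] + [[[[v1, v5], v3], v2], v4] + [[[[v1, v5], v4], v2], v3] - [[[[v1, v5], v4], v3], v2]


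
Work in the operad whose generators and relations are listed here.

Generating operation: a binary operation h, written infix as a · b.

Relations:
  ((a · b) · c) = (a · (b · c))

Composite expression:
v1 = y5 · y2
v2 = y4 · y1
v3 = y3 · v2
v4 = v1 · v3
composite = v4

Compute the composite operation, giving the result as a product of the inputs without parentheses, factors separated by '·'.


The h-tree's shape is irrelevant; the y-reading-order decides.
(y5 · y2) reduces to y5 · y2
(y4 · y1) reduces to y4 · y1
(y3 · (y4 · y1)) reduces to y3 · y4 · y1
((y5 · y2) · (y3 · (y4 · y1))) reduces to y5 · y2 · y3 · y4 · y1

y5 · y2 · y3 · y4 · y1


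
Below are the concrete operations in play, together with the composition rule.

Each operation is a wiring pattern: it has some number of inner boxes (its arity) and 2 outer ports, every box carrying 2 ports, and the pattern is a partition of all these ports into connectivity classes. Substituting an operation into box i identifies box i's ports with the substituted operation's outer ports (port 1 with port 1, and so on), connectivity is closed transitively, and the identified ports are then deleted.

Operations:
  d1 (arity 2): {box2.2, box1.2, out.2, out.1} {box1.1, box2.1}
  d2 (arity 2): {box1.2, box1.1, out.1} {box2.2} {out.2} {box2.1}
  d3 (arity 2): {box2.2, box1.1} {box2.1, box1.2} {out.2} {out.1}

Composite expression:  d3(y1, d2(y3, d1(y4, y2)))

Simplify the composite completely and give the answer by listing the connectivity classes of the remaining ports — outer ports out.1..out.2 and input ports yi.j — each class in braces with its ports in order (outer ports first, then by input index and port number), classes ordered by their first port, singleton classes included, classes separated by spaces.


{out.1} {out.2} {y1.1} {y1.2, y3.1, y3.2} {y2.1, y4.1} {y2.2, y4.2}

After gluing at d3, chains via deleted ports link the y-ports.
through d1, on inputs (y4, y2): {out.1, out.2, y2.2, y4.2} {y2.1, y4.1} (out.j = stage outer ports)
through d2, on inputs (y3, y4, y2): {out.1, y3.1, y3.2} {out.2} {y2.1, y4.1} {y2.2, y4.2} (out.j = stage outer ports)
through d3, on inputs (y1, y3, y4, y2): {out.1} {out.2} {y1.1} {y1.2, y3.1, y3.2} {y2.1, y4.1} {y2.2, y4.2} (out.j = stage outer ports)


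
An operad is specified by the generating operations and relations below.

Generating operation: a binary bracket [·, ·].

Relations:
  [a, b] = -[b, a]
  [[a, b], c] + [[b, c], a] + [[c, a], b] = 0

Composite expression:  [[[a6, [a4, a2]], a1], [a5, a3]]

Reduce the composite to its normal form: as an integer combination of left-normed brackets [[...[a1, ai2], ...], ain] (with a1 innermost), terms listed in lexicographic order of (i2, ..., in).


[[[[[a1, a2], a4], a6], a3], a5] - [[[[[a1, a2], a4], a6], a5], a3] - [[[[[a1, a4], a2], a6], a3], a5] + [[[[[a1, a4], a2], a6], a5], a3] - [[[[[a1, a6], a2], a4], a3], a5] + [[[[[a1, a6], a2], a4], a5], a3] + [[[[[a1, a6], a4], a2], a3], a5] - [[[[[a1, a6], a4], a2], a5], a3]

A multilinear Lie element is pinned by a1-initial words (a1 innermost).
Composite bracket: [[[a6, [a4, a2]], a1], [a5, a3]]
Applying ab - ba throughout gives 32 signed words (2^5 = 32).
Collect the words opening with a1:
  a1a2a4a6a3a5 (sign +1) contributes +[[[[[a1, a2], a4], a6], a3], a5]
  a1a2a4a6a5a3 (sign -1) contributes -[[[[[a1, a2], a4], a6], a5], a3]
  a1a4a2a6a3a5 (sign -1) contributes -[[[[[a1, a4], a2], a6], a3], a5]
  a1a4a2a6a5a3 (sign +1) contributes +[[[[[a1, a4], a2], a6], a5], a3]
  a1a6a2a4a3a5 (sign -1) contributes -[[[[[a1, a6], a2], a4], a3], a5]
  a1a6a2a4a5a3 (sign +1) contributes +[[[[[a1, a6], a2], a4], a5], a3]
  a1a6a4a2a3a5 (sign +1) contributes +[[[[[a1, a6], a4], a2], a3], a5]
  a1a6a4a2a5a3 (sign -1) contributes -[[[[[a1, a6], a4], a2], a5], a3]


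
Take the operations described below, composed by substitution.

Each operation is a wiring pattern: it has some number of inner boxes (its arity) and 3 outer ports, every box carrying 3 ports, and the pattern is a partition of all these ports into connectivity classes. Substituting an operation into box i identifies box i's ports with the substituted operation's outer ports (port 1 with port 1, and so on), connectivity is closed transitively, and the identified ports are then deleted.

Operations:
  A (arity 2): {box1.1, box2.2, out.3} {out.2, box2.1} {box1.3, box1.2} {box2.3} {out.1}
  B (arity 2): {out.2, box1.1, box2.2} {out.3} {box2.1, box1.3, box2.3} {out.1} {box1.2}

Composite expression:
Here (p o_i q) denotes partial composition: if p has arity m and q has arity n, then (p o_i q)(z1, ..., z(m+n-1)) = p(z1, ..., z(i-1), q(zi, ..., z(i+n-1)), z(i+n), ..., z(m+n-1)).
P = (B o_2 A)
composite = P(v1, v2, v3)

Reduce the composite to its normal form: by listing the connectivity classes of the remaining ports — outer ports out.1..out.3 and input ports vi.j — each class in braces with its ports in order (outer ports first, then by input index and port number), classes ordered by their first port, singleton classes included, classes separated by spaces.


{out.1} {out.2, v1.1, v3.1} {out.3} {v1.2} {v1.3, v2.1, v3.2} {v2.2, v2.3} {v3.3}

Connectivity passes through glued B-boundaries; trace each wire chain.
A over (v2, v3) gives {out.1} {out.2, v3.1} {out.3, v2.1, v3.2} {v2.2, v2.3} {v3.3}, out.j being that stage's outer ports
B over (v1, v2, v3) gives {out.1} {out.2, v1.1, v3.1} {out.3} {v1.2} {v1.3, v2.1, v3.2} {v2.2, v2.3} {v3.3}, out.j being that stage's outer ports


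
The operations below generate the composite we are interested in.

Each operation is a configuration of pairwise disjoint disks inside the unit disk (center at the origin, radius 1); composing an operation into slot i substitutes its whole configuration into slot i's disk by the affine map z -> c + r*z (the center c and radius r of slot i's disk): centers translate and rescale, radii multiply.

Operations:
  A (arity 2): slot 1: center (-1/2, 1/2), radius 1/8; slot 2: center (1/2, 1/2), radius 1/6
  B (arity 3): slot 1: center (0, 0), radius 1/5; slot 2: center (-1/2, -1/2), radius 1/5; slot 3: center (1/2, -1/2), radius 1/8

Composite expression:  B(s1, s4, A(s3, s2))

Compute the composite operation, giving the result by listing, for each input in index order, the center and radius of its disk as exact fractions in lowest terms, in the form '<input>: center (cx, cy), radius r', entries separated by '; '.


s1: center (0, 0), radius 1/5; s2: center (9/16, -7/16), radius 1/48; s3: center (7/16, -7/16), radius 1/64; s4: center (-1/2, -1/2), radius 1/5

Each s-disk chains the slot maps above it in B; radii multiply.
s1: after 1 affine step, its disk has center (0, 0), radius 1/5
s4: after 1 affine step, its disk has center (-1/2, -1/2), radius 1/5
s3: after 2 affine steps, its disk has center (7/16, -7/16), radius 1/64
s2: after 2 affine steps, its disk has center (9/16, -7/16), radius 1/48


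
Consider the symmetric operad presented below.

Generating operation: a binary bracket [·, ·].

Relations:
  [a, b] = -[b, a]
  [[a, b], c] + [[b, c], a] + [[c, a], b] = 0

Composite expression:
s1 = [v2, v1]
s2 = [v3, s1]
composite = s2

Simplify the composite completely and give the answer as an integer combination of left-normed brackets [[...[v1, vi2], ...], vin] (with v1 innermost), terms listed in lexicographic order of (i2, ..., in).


[[v1, v2], v3]

A multilinear Lie element is pinned by v1-initial words (v1 innermost).
Composite bracket: [v3, [v2, v1]]
Full expansion: 4 signed words from ab - ba (2^2 = 4).
Coefficients come from the v1-initial words:
  the word v1v2v3 carries sign +1 and contributes +[[v1, v2], v3]


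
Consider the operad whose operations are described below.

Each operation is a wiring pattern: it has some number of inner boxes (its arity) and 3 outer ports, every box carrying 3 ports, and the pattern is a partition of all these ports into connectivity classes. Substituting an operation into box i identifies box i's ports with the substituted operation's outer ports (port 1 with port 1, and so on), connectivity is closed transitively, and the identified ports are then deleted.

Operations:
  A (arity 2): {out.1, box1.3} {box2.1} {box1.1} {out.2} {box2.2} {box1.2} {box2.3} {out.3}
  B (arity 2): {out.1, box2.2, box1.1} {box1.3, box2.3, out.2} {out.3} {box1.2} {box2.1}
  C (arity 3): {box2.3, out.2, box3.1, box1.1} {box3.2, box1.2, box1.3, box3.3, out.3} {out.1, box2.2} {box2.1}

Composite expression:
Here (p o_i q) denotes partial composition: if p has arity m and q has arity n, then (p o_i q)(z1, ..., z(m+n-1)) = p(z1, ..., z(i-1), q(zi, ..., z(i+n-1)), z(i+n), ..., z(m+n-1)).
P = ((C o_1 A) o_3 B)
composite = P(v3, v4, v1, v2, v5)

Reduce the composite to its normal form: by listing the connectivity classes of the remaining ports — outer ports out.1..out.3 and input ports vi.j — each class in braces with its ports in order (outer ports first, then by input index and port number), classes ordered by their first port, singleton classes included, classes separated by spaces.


Substituting into C glues patterns; closure does the rest.
the subtree at A composes to {out.1, v3.3} {out.2} {out.3} {v3.1} {v3.2} {v4.1} {v4.2} {v4.3} on (v3, v4); out.j = own outer ports
the subtree at B composes to {out.1, v1.1, v2.2} {out.2, v1.3, v2.3} {out.3} {v1.2} {v2.1} on (v1, v2); out.j = own outer ports
the subtree at C composes to {out.1, v1.3, v2.3} {out.2, v3.3, v5.1} {out.3, v5.2, v5.3} {v1.1, v2.2} {v1.2} {v2.1} {v3.1} {v3.2} {v4.1} {v4.2} {v4.3} on (v3, v4, v1, v2, v5); out.j = own outer ports

{out.1, v1.3, v2.3} {out.2, v3.3, v5.1} {out.3, v5.2, v5.3} {v1.1, v2.2} {v1.2} {v2.1} {v3.1} {v3.2} {v4.1} {v4.2} {v4.3}


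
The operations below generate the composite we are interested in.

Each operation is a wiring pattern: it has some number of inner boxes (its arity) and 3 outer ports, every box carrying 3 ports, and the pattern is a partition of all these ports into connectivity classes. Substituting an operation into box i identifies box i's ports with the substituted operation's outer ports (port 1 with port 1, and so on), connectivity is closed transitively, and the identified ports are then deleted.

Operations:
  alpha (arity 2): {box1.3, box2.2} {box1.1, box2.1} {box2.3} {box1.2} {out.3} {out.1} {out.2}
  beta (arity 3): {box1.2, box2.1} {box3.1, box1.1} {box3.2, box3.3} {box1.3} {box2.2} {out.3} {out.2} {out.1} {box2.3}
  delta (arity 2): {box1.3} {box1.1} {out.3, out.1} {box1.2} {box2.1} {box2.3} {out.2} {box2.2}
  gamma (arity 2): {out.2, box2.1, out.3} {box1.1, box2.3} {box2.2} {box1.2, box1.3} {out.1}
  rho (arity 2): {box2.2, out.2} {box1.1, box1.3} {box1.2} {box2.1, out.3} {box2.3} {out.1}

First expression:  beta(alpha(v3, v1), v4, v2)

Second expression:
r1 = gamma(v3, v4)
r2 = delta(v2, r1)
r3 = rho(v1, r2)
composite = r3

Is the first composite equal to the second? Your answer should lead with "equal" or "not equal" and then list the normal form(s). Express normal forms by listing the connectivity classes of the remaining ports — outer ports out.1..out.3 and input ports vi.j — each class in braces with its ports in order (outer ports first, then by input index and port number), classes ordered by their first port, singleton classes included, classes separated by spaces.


not equal; first: {out.1} {out.2} {out.3} {v1.1, v3.1} {v1.2, v3.3} {v1.3} {v2.1} {v2.2, v2.3} {v3.2} {v4.1} {v4.2} {v4.3}; second: {out.1} {out.2} {out.3} {v1.1, v1.3} {v1.2} {v2.1} {v2.2} {v2.3} {v3.1, v4.3} {v3.2, v3.3} {v4.1} {v4.2}

The first expression, normalized: {out.1} {out.2} {out.3} {v1.1, v3.1} {v1.2, v3.3} {v1.3} {v2.1} {v2.2, v2.3} {v3.2} {v4.1} {v4.2} {v4.3}
The second expression, normalized: {out.1} {out.2} {out.3} {v1.1, v1.3} {v1.2} {v2.1} {v2.2} {v2.3} {v3.1, v4.3} {v3.2, v3.3} {v4.1} {v4.2}
They disagree, so not equal.


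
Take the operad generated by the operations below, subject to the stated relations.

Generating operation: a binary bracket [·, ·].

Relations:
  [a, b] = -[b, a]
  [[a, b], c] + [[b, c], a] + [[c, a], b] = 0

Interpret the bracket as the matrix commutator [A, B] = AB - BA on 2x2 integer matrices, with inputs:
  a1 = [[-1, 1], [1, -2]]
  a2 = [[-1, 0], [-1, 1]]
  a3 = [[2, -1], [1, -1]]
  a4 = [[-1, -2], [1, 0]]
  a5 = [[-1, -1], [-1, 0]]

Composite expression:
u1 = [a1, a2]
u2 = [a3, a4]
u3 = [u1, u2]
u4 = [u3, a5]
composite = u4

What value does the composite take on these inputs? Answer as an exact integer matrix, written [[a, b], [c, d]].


[[-20, 40], [-20, 20]]

[a1, a2] = [[-1, 2], [-1, 1]]
[a3, a4] = [[1, -7], [-4, -1]]
[[a1, a2], [a3, a4]] = [[-15, 10], [-10, 15]]
[[[a1, a2], [a3, a4]], a5] = [[-20, 40], [-20, 20]]


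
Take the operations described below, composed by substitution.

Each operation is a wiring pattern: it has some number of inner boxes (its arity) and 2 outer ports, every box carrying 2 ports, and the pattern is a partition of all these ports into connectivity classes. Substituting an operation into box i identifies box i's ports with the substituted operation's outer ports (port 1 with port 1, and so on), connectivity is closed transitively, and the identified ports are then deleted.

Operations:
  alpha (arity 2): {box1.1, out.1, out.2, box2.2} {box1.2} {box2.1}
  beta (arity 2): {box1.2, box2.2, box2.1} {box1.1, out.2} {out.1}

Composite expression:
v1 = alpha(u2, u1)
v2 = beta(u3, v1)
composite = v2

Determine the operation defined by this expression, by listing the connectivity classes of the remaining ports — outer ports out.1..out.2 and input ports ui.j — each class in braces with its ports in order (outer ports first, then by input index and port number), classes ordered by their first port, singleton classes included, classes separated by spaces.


{out.1} {out.2, u3.1} {u1.1} {u1.2, u2.1, u3.2} {u2.2}


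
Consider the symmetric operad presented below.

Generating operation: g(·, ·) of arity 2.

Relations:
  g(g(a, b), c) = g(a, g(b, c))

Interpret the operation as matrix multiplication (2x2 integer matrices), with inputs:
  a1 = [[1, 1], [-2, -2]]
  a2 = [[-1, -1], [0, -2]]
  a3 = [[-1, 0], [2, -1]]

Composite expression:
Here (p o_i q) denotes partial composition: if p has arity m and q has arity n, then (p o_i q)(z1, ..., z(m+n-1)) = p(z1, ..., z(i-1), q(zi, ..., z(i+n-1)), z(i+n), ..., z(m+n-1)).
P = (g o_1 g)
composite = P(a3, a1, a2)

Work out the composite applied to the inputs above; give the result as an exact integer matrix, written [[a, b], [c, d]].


[[1, 3], [-4, -12]]

g(a3, a1) = [[-1, -1], [4, 4]]
g(g(a3, a1), a2) = [[1, 3], [-4, -12]]


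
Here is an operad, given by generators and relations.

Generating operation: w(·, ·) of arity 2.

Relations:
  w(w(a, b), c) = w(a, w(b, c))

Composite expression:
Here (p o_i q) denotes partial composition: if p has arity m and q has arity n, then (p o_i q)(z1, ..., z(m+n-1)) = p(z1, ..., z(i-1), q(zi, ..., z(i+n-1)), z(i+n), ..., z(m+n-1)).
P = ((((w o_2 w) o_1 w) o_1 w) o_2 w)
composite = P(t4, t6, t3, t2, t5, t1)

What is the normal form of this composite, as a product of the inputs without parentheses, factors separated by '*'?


t4 * t6 * t3 * t2 * t5 * t1


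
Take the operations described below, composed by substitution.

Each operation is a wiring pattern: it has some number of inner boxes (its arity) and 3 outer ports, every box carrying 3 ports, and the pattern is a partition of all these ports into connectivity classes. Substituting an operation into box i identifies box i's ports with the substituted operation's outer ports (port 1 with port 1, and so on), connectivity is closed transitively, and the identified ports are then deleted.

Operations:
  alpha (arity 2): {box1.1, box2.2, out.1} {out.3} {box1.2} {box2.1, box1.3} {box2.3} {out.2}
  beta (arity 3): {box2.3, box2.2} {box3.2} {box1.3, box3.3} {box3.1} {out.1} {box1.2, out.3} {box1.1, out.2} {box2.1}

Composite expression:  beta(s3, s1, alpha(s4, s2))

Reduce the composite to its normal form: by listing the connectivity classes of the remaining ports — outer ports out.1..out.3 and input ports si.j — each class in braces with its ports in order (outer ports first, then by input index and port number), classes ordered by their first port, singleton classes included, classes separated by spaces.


Two ports join when wires chain via beta-identified ports.
through alpha, on inputs (s4, s2): {out.1, s2.2, s4.1} {out.2} {out.3} {s2.1, s4.3} {s2.3} {s4.2} (out.j = stage outer ports)
through beta, on inputs (s3, s1, s4, s2): {out.1} {out.2, s3.1} {out.3, s3.2} {s1.1} {s1.2, s1.3} {s2.1, s4.3} {s2.2, s4.1} {s2.3} {s3.3} {s4.2} (out.j = stage outer ports)

{out.1} {out.2, s3.1} {out.3, s3.2} {s1.1} {s1.2, s1.3} {s2.1, s4.3} {s2.2, s4.1} {s2.3} {s3.3} {s4.2}


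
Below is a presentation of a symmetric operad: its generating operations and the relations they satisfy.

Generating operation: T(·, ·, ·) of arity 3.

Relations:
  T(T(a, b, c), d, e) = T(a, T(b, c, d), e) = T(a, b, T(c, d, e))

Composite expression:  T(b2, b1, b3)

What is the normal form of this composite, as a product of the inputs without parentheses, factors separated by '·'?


Every regrouping of T is equal, so read the b-inputs in written order.
T(b2, b1, b3) collapses to b2 · b1 · b3

b2 · b1 · b3


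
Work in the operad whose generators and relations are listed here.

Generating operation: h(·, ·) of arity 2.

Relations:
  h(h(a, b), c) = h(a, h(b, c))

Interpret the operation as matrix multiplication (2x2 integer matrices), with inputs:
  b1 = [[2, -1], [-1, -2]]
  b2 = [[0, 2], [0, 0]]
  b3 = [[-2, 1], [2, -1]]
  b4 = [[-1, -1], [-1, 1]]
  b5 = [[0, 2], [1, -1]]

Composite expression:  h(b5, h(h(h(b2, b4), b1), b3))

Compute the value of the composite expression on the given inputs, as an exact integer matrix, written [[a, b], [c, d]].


h(b2, b4) = [[-2, 2], [0, 0]]
h(h(b2, b4), b1) = [[-6, -2], [0, 0]]
h(h(h(b2, b4), b1), b3) = [[8, -4], [0, 0]]
h(b5, h(h(h(b2, b4), b1), b3)) = [[0, 0], [8, -4]]

[[0, 0], [8, -4]]


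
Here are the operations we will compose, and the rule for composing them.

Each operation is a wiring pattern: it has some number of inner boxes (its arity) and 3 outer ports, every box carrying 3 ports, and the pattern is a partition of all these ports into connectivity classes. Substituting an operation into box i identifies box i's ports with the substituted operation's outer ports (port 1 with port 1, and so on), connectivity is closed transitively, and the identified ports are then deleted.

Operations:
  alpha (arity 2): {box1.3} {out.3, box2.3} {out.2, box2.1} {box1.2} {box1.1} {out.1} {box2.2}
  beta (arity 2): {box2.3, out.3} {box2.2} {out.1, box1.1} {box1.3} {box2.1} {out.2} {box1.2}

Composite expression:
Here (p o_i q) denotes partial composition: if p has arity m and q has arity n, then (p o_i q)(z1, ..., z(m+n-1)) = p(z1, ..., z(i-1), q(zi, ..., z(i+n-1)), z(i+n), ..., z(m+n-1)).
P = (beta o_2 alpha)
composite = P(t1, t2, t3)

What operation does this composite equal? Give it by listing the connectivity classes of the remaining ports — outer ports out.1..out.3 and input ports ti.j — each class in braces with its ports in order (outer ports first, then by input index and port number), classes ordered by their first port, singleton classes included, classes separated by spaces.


{out.1, t1.1} {out.2} {out.3, t3.3} {t1.2} {t1.3} {t2.1} {t2.2} {t2.3} {t3.1} {t3.2}

Two ports join when wires chain via beta-identified ports.
alpha over (t2, t3) gives {out.1} {out.2, t3.1} {out.3, t3.3} {t2.1} {t2.2} {t2.3} {t3.2}, out.j being that stage's outer ports
beta over (t1, t2, t3) gives {out.1, t1.1} {out.2} {out.3, t3.3} {t1.2} {t1.3} {t2.1} {t2.2} {t2.3} {t3.1} {t3.2}, out.j being that stage's outer ports


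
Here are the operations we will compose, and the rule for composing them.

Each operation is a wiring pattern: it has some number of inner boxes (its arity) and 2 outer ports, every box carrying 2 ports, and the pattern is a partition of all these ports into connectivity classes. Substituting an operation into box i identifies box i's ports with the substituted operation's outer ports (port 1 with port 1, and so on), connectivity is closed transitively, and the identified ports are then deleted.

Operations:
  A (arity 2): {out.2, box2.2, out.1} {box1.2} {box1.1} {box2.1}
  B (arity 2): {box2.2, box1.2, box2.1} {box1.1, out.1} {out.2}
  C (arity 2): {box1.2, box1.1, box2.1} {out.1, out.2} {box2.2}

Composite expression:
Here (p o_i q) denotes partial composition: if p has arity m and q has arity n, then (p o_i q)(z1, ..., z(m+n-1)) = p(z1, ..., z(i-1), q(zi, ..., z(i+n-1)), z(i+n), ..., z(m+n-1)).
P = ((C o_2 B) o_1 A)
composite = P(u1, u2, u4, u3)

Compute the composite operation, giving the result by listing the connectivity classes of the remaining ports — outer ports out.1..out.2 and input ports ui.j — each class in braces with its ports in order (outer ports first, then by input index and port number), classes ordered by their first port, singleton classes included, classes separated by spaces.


After gluing at C, chains via deleted ports link the u-ports.
the subtree at A composes to {out.1, out.2, u2.2} {u1.1} {u1.2} {u2.1} on (u1, u2); out.j = own outer ports
the subtree at B composes to {out.1, u4.1} {out.2} {u3.1, u3.2, u4.2} on (u4, u3); out.j = own outer ports
the subtree at C composes to {out.1, out.2} {u1.1} {u1.2} {u2.1} {u2.2, u4.1} {u3.1, u3.2, u4.2} on (u1, u2, u4, u3); out.j = own outer ports

{out.1, out.2} {u1.1} {u1.2} {u2.1} {u2.2, u4.1} {u3.1, u3.2, u4.2}
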